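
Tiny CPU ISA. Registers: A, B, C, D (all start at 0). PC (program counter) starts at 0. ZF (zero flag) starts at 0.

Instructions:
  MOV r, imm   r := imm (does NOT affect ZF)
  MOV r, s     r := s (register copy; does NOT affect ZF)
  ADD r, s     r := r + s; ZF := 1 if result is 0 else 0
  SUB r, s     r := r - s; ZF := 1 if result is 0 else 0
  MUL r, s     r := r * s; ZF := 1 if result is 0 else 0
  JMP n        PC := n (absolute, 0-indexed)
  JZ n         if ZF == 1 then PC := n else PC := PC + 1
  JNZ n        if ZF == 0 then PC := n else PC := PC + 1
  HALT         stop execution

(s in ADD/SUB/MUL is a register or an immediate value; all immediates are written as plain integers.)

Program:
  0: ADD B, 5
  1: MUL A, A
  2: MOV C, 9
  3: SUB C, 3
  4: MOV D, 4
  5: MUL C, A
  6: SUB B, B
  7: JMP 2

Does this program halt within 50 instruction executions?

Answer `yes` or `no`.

Answer: no

Derivation:
Step 1: PC=0 exec 'ADD B, 5'. After: A=0 B=5 C=0 D=0 ZF=0 PC=1
Step 2: PC=1 exec 'MUL A, A'. After: A=0 B=5 C=0 D=0 ZF=1 PC=2
Step 3: PC=2 exec 'MOV C, 9'. After: A=0 B=5 C=9 D=0 ZF=1 PC=3
Step 4: PC=3 exec 'SUB C, 3'. After: A=0 B=5 C=6 D=0 ZF=0 PC=4
Step 5: PC=4 exec 'MOV D, 4'. After: A=0 B=5 C=6 D=4 ZF=0 PC=5
Step 6: PC=5 exec 'MUL C, A'. After: A=0 B=5 C=0 D=4 ZF=1 PC=6
Step 7: PC=6 exec 'SUB B, B'. After: A=0 B=0 C=0 D=4 ZF=1 PC=7
Step 8: PC=7 exec 'JMP 2'. After: A=0 B=0 C=0 D=4 ZF=1 PC=2
Step 9: PC=2 exec 'MOV C, 9'. After: A=0 B=0 C=9 D=4 ZF=1 PC=3
Step 10: PC=3 exec 'SUB C, 3'. After: A=0 B=0 C=6 D=4 ZF=0 PC=4
Step 11: PC=4 exec 'MOV D, 4'. After: A=0 B=0 C=6 D=4 ZF=0 PC=5
Step 12: PC=5 exec 'MUL C, A'. After: A=0 B=0 C=0 D=4 ZF=1 PC=6
Step 13: PC=6 exec 'SUB B, B'. After: A=0 B=0 C=0 D=4 ZF=1 PC=7
State after step 13 equals state after step 7: the program is in a cycle of length 6 and will never halt.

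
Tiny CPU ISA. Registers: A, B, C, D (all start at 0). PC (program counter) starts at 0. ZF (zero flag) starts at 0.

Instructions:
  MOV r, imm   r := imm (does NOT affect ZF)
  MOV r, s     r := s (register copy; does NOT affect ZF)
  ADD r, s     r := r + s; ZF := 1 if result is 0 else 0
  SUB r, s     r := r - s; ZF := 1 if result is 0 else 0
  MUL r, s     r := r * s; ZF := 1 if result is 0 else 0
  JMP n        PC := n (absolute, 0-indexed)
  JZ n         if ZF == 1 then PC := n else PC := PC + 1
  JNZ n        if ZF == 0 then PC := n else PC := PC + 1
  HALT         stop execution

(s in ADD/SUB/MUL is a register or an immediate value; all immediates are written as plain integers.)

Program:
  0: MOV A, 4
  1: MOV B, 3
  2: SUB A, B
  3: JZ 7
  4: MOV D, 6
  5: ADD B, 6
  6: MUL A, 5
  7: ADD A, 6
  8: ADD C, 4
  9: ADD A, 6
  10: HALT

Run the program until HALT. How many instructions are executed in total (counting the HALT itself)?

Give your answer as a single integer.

Step 1: PC=0 exec 'MOV A, 4'. After: A=4 B=0 C=0 D=0 ZF=0 PC=1
Step 2: PC=1 exec 'MOV B, 3'. After: A=4 B=3 C=0 D=0 ZF=0 PC=2
Step 3: PC=2 exec 'SUB A, B'. After: A=1 B=3 C=0 D=0 ZF=0 PC=3
Step 4: PC=3 exec 'JZ 7'. After: A=1 B=3 C=0 D=0 ZF=0 PC=4
Step 5: PC=4 exec 'MOV D, 6'. After: A=1 B=3 C=0 D=6 ZF=0 PC=5
Step 6: PC=5 exec 'ADD B, 6'. After: A=1 B=9 C=0 D=6 ZF=0 PC=6
Step 7: PC=6 exec 'MUL A, 5'. After: A=5 B=9 C=0 D=6 ZF=0 PC=7
Step 8: PC=7 exec 'ADD A, 6'. After: A=11 B=9 C=0 D=6 ZF=0 PC=8
Step 9: PC=8 exec 'ADD C, 4'. After: A=11 B=9 C=4 D=6 ZF=0 PC=9
Step 10: PC=9 exec 'ADD A, 6'. After: A=17 B=9 C=4 D=6 ZF=0 PC=10
Step 11: PC=10 exec 'HALT'. After: A=17 B=9 C=4 D=6 ZF=0 PC=10 HALTED
Total instructions executed: 11

Answer: 11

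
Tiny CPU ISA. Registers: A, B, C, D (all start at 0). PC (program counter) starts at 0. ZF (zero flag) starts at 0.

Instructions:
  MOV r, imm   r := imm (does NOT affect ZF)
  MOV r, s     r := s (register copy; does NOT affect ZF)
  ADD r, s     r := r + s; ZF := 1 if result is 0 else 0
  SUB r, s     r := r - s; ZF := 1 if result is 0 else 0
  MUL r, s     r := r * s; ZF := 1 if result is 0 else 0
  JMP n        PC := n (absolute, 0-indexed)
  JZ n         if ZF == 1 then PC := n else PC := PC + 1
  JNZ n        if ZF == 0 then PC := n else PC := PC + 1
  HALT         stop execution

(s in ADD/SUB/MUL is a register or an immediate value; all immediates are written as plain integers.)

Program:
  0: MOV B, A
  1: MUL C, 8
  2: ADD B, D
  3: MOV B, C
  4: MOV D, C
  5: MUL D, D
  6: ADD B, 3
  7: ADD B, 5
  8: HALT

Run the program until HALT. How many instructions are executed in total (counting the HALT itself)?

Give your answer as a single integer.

Answer: 9

Derivation:
Step 1: PC=0 exec 'MOV B, A'. After: A=0 B=0 C=0 D=0 ZF=0 PC=1
Step 2: PC=1 exec 'MUL C, 8'. After: A=0 B=0 C=0 D=0 ZF=1 PC=2
Step 3: PC=2 exec 'ADD B, D'. After: A=0 B=0 C=0 D=0 ZF=1 PC=3
Step 4: PC=3 exec 'MOV B, C'. After: A=0 B=0 C=0 D=0 ZF=1 PC=4
Step 5: PC=4 exec 'MOV D, C'. After: A=0 B=0 C=0 D=0 ZF=1 PC=5
Step 6: PC=5 exec 'MUL D, D'. After: A=0 B=0 C=0 D=0 ZF=1 PC=6
Step 7: PC=6 exec 'ADD B, 3'. After: A=0 B=3 C=0 D=0 ZF=0 PC=7
Step 8: PC=7 exec 'ADD B, 5'. After: A=0 B=8 C=0 D=0 ZF=0 PC=8
Step 9: PC=8 exec 'HALT'. After: A=0 B=8 C=0 D=0 ZF=0 PC=8 HALTED
Total instructions executed: 9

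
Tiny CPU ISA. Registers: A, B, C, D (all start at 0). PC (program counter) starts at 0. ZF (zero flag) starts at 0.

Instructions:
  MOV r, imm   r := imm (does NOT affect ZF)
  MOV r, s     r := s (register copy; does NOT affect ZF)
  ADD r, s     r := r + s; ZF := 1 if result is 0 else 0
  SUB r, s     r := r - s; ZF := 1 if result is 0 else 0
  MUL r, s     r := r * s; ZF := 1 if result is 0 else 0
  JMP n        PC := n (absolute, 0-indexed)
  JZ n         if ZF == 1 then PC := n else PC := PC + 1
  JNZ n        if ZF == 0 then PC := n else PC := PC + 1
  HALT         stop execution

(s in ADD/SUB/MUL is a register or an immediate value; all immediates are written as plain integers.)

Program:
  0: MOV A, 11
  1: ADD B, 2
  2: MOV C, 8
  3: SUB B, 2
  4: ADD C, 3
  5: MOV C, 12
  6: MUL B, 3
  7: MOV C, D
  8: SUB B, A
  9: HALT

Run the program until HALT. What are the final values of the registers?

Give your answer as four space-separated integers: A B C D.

Answer: 11 -11 0 0

Derivation:
Step 1: PC=0 exec 'MOV A, 11'. After: A=11 B=0 C=0 D=0 ZF=0 PC=1
Step 2: PC=1 exec 'ADD B, 2'. After: A=11 B=2 C=0 D=0 ZF=0 PC=2
Step 3: PC=2 exec 'MOV C, 8'. After: A=11 B=2 C=8 D=0 ZF=0 PC=3
Step 4: PC=3 exec 'SUB B, 2'. After: A=11 B=0 C=8 D=0 ZF=1 PC=4
Step 5: PC=4 exec 'ADD C, 3'. After: A=11 B=0 C=11 D=0 ZF=0 PC=5
Step 6: PC=5 exec 'MOV C, 12'. After: A=11 B=0 C=12 D=0 ZF=0 PC=6
Step 7: PC=6 exec 'MUL B, 3'. After: A=11 B=0 C=12 D=0 ZF=1 PC=7
Step 8: PC=7 exec 'MOV C, D'. After: A=11 B=0 C=0 D=0 ZF=1 PC=8
Step 9: PC=8 exec 'SUB B, A'. After: A=11 B=-11 C=0 D=0 ZF=0 PC=9
Step 10: PC=9 exec 'HALT'. After: A=11 B=-11 C=0 D=0 ZF=0 PC=9 HALTED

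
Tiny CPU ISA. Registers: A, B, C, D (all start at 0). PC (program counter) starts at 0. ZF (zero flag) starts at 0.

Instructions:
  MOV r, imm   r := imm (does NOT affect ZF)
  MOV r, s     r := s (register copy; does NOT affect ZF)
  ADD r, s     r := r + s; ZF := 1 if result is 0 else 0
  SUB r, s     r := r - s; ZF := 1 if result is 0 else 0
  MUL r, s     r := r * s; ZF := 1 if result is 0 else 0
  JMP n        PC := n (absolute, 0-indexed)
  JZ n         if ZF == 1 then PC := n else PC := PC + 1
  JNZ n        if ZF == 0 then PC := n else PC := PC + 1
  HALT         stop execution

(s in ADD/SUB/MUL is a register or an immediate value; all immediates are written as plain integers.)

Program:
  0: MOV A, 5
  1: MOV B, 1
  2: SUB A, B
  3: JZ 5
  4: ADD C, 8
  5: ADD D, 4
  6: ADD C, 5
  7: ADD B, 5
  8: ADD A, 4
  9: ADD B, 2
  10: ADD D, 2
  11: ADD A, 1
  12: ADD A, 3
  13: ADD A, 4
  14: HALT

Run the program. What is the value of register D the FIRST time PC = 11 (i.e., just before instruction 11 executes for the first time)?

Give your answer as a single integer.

Step 1: PC=0 exec 'MOV A, 5'. After: A=5 B=0 C=0 D=0 ZF=0 PC=1
Step 2: PC=1 exec 'MOV B, 1'. After: A=5 B=1 C=0 D=0 ZF=0 PC=2
Step 3: PC=2 exec 'SUB A, B'. After: A=4 B=1 C=0 D=0 ZF=0 PC=3
Step 4: PC=3 exec 'JZ 5'. After: A=4 B=1 C=0 D=0 ZF=0 PC=4
Step 5: PC=4 exec 'ADD C, 8'. After: A=4 B=1 C=8 D=0 ZF=0 PC=5
Step 6: PC=5 exec 'ADD D, 4'. After: A=4 B=1 C=8 D=4 ZF=0 PC=6
Step 7: PC=6 exec 'ADD C, 5'. After: A=4 B=1 C=13 D=4 ZF=0 PC=7
Step 8: PC=7 exec 'ADD B, 5'. After: A=4 B=6 C=13 D=4 ZF=0 PC=8
Step 9: PC=8 exec 'ADD A, 4'. After: A=8 B=6 C=13 D=4 ZF=0 PC=9
Step 10: PC=9 exec 'ADD B, 2'. After: A=8 B=8 C=13 D=4 ZF=0 PC=10
Step 11: PC=10 exec 'ADD D, 2'. After: A=8 B=8 C=13 D=6 ZF=0 PC=11
First time PC=11: D=6

6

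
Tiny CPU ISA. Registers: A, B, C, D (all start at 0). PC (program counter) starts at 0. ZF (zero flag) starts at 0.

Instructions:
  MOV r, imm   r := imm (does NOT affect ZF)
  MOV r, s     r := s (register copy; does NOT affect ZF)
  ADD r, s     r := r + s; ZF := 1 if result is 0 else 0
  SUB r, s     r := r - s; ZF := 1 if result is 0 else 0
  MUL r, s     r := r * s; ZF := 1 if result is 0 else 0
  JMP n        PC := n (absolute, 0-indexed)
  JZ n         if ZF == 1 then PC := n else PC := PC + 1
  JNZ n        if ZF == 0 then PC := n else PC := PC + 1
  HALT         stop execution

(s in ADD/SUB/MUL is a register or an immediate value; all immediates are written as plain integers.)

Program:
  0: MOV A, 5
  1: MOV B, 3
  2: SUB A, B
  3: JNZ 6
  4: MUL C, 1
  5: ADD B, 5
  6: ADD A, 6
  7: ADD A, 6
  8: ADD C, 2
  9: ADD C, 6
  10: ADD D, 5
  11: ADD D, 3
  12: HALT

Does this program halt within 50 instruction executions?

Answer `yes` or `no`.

Answer: yes

Derivation:
Step 1: PC=0 exec 'MOV A, 5'. After: A=5 B=0 C=0 D=0 ZF=0 PC=1
Step 2: PC=1 exec 'MOV B, 3'. After: A=5 B=3 C=0 D=0 ZF=0 PC=2
Step 3: PC=2 exec 'SUB A, B'. After: A=2 B=3 C=0 D=0 ZF=0 PC=3
Step 4: PC=3 exec 'JNZ 6'. After: A=2 B=3 C=0 D=0 ZF=0 PC=6
Step 5: PC=6 exec 'ADD A, 6'. After: A=8 B=3 C=0 D=0 ZF=0 PC=7
Step 6: PC=7 exec 'ADD A, 6'. After: A=14 B=3 C=0 D=0 ZF=0 PC=8
Step 7: PC=8 exec 'ADD C, 2'. After: A=14 B=3 C=2 D=0 ZF=0 PC=9
Step 8: PC=9 exec 'ADD C, 6'. After: A=14 B=3 C=8 D=0 ZF=0 PC=10
Step 9: PC=10 exec 'ADD D, 5'. After: A=14 B=3 C=8 D=5 ZF=0 PC=11
Step 10: PC=11 exec 'ADD D, 3'. After: A=14 B=3 C=8 D=8 ZF=0 PC=12
Step 11: PC=12 exec 'HALT'. After: A=14 B=3 C=8 D=8 ZF=0 PC=12 HALTED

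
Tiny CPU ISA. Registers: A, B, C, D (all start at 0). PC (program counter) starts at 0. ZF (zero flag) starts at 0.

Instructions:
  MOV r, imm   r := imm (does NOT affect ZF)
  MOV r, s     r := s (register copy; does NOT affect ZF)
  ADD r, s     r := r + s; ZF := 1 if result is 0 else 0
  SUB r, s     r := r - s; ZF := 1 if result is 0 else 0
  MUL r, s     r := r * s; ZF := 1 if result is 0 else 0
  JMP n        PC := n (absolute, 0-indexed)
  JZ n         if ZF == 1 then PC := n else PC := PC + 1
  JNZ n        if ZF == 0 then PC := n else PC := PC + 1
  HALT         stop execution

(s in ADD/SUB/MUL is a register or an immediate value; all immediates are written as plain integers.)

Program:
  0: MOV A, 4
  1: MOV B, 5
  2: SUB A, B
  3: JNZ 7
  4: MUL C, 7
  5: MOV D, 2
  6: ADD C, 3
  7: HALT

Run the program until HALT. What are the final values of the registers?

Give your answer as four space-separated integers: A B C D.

Step 1: PC=0 exec 'MOV A, 4'. After: A=4 B=0 C=0 D=0 ZF=0 PC=1
Step 2: PC=1 exec 'MOV B, 5'. After: A=4 B=5 C=0 D=0 ZF=0 PC=2
Step 3: PC=2 exec 'SUB A, B'. After: A=-1 B=5 C=0 D=0 ZF=0 PC=3
Step 4: PC=3 exec 'JNZ 7'. After: A=-1 B=5 C=0 D=0 ZF=0 PC=7
Step 5: PC=7 exec 'HALT'. After: A=-1 B=5 C=0 D=0 ZF=0 PC=7 HALTED

Answer: -1 5 0 0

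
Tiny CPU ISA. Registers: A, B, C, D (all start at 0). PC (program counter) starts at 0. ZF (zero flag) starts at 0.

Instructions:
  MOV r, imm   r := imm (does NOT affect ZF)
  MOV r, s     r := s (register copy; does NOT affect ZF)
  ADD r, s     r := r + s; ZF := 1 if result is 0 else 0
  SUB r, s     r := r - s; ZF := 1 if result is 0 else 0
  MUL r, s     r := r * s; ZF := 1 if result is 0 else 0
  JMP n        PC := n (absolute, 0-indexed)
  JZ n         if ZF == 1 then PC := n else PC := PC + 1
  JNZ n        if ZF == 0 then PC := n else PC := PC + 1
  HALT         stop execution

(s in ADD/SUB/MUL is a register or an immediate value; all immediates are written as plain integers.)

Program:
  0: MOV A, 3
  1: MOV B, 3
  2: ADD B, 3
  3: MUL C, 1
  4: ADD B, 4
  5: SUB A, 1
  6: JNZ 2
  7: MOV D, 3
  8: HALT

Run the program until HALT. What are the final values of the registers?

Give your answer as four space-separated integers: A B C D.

Step 1: PC=0 exec 'MOV A, 3'. After: A=3 B=0 C=0 D=0 ZF=0 PC=1
Step 2: PC=1 exec 'MOV B, 3'. After: A=3 B=3 C=0 D=0 ZF=0 PC=2
Step 3: PC=2 exec 'ADD B, 3'. After: A=3 B=6 C=0 D=0 ZF=0 PC=3
Step 4: PC=3 exec 'MUL C, 1'. After: A=3 B=6 C=0 D=0 ZF=1 PC=4
Step 5: PC=4 exec 'ADD B, 4'. After: A=3 B=10 C=0 D=0 ZF=0 PC=5
Step 6: PC=5 exec 'SUB A, 1'. After: A=2 B=10 C=0 D=0 ZF=0 PC=6
Step 7: PC=6 exec 'JNZ 2'. After: A=2 B=10 C=0 D=0 ZF=0 PC=2
Step 8: PC=2 exec 'ADD B, 3'. After: A=2 B=13 C=0 D=0 ZF=0 PC=3
Step 9: PC=3 exec 'MUL C, 1'. After: A=2 B=13 C=0 D=0 ZF=1 PC=4
Step 10: PC=4 exec 'ADD B, 4'. After: A=2 B=17 C=0 D=0 ZF=0 PC=5
Step 11: PC=5 exec 'SUB A, 1'. After: A=1 B=17 C=0 D=0 ZF=0 PC=6
Step 12: PC=6 exec 'JNZ 2'. After: A=1 B=17 C=0 D=0 ZF=0 PC=2
Step 13: PC=2 exec 'ADD B, 3'. After: A=1 B=20 C=0 D=0 ZF=0 PC=3
Step 14: PC=3 exec 'MUL C, 1'. After: A=1 B=20 C=0 D=0 ZF=1 PC=4
Step 15: PC=4 exec 'ADD B, 4'. After: A=1 B=24 C=0 D=0 ZF=0 PC=5
Step 16: PC=5 exec 'SUB A, 1'. After: A=0 B=24 C=0 D=0 ZF=1 PC=6
Step 17: PC=6 exec 'JNZ 2'. After: A=0 B=24 C=0 D=0 ZF=1 PC=7
Step 18: PC=7 exec 'MOV D, 3'. After: A=0 B=24 C=0 D=3 ZF=1 PC=8
Step 19: PC=8 exec 'HALT'. After: A=0 B=24 C=0 D=3 ZF=1 PC=8 HALTED

Answer: 0 24 0 3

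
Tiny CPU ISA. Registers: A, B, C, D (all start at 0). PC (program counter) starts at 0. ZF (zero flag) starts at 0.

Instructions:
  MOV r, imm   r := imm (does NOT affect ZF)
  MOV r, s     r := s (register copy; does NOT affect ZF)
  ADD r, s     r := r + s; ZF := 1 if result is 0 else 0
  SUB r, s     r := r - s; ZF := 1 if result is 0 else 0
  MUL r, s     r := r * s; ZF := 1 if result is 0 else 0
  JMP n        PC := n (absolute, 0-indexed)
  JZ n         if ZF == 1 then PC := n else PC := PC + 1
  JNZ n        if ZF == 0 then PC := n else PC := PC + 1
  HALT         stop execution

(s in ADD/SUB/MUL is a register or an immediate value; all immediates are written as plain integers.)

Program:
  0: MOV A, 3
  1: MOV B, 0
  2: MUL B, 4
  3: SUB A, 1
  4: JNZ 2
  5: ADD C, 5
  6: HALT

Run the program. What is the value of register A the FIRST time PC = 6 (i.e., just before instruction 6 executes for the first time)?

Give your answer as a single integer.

Step 1: PC=0 exec 'MOV A, 3'. After: A=3 B=0 C=0 D=0 ZF=0 PC=1
Step 2: PC=1 exec 'MOV B, 0'. After: A=3 B=0 C=0 D=0 ZF=0 PC=2
Step 3: PC=2 exec 'MUL B, 4'. After: A=3 B=0 C=0 D=0 ZF=1 PC=3
Step 4: PC=3 exec 'SUB A, 1'. After: A=2 B=0 C=0 D=0 ZF=0 PC=4
Step 5: PC=4 exec 'JNZ 2'. After: A=2 B=0 C=0 D=0 ZF=0 PC=2
Step 6: PC=2 exec 'MUL B, 4'. After: A=2 B=0 C=0 D=0 ZF=1 PC=3
Step 7: PC=3 exec 'SUB A, 1'. After: A=1 B=0 C=0 D=0 ZF=0 PC=4
Step 8: PC=4 exec 'JNZ 2'. After: A=1 B=0 C=0 D=0 ZF=0 PC=2
Step 9: PC=2 exec 'MUL B, 4'. After: A=1 B=0 C=0 D=0 ZF=1 PC=3
Step 10: PC=3 exec 'SUB A, 1'. After: A=0 B=0 C=0 D=0 ZF=1 PC=4
Step 11: PC=4 exec 'JNZ 2'. After: A=0 B=0 C=0 D=0 ZF=1 PC=5
Step 12: PC=5 exec 'ADD C, 5'. After: A=0 B=0 C=5 D=0 ZF=0 PC=6
First time PC=6: A=0

0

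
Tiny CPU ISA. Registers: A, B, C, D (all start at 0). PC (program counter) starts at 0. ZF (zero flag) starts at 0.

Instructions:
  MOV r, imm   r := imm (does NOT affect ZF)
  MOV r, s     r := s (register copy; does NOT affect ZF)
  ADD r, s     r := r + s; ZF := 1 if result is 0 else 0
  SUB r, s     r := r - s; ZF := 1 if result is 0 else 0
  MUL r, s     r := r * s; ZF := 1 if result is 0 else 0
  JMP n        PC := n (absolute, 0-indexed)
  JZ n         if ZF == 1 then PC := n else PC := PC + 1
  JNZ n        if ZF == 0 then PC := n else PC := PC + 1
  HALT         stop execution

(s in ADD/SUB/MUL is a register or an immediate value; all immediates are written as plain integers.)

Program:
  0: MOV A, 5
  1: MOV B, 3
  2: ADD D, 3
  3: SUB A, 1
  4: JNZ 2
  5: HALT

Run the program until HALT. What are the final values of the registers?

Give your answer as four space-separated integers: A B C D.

Step 1: PC=0 exec 'MOV A, 5'. After: A=5 B=0 C=0 D=0 ZF=0 PC=1
Step 2: PC=1 exec 'MOV B, 3'. After: A=5 B=3 C=0 D=0 ZF=0 PC=2
Step 3: PC=2 exec 'ADD D, 3'. After: A=5 B=3 C=0 D=3 ZF=0 PC=3
Step 4: PC=3 exec 'SUB A, 1'. After: A=4 B=3 C=0 D=3 ZF=0 PC=4
Step 5: PC=4 exec 'JNZ 2'. After: A=4 B=3 C=0 D=3 ZF=0 PC=2
Step 6: PC=2 exec 'ADD D, 3'. After: A=4 B=3 C=0 D=6 ZF=0 PC=3
Step 7: PC=3 exec 'SUB A, 1'. After: A=3 B=3 C=0 D=6 ZF=0 PC=4
Step 8: PC=4 exec 'JNZ 2'. After: A=3 B=3 C=0 D=6 ZF=0 PC=2
Step 9: PC=2 exec 'ADD D, 3'. After: A=3 B=3 C=0 D=9 ZF=0 PC=3
Step 10: PC=3 exec 'SUB A, 1'. After: A=2 B=3 C=0 D=9 ZF=0 PC=4
Step 11: PC=4 exec 'JNZ 2'. After: A=2 B=3 C=0 D=9 ZF=0 PC=2
Step 12: PC=2 exec 'ADD D, 3'. After: A=2 B=3 C=0 D=12 ZF=0 PC=3
Step 13: PC=3 exec 'SUB A, 1'. After: A=1 B=3 C=0 D=12 ZF=0 PC=4
Step 14: PC=4 exec 'JNZ 2'. After: A=1 B=3 C=0 D=12 ZF=0 PC=2
Step 15: PC=2 exec 'ADD D, 3'. After: A=1 B=3 C=0 D=15 ZF=0 PC=3
Step 16: PC=3 exec 'SUB A, 1'. After: A=0 B=3 C=0 D=15 ZF=1 PC=4
Step 17: PC=4 exec 'JNZ 2'. After: A=0 B=3 C=0 D=15 ZF=1 PC=5
Step 18: PC=5 exec 'HALT'. After: A=0 B=3 C=0 D=15 ZF=1 PC=5 HALTED

Answer: 0 3 0 15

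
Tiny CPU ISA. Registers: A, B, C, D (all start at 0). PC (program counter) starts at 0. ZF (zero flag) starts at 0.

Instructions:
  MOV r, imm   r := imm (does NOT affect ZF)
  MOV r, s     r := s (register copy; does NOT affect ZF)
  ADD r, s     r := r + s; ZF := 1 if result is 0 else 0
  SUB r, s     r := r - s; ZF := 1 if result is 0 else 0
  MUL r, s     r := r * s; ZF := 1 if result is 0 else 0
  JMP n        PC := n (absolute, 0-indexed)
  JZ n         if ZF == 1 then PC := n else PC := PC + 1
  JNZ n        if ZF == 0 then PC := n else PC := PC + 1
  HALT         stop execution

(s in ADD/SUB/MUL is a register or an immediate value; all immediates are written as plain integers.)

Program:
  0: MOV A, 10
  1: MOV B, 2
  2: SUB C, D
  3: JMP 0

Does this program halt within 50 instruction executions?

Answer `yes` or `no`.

Answer: no

Derivation:
Step 1: PC=0 exec 'MOV A, 10'. After: A=10 B=0 C=0 D=0 ZF=0 PC=1
Step 2: PC=1 exec 'MOV B, 2'. After: A=10 B=2 C=0 D=0 ZF=0 PC=2
Step 3: PC=2 exec 'SUB C, D'. After: A=10 B=2 C=0 D=0 ZF=1 PC=3
Step 4: PC=3 exec 'JMP 0'. After: A=10 B=2 C=0 D=0 ZF=1 PC=0
Step 5: PC=0 exec 'MOV A, 10'. After: A=10 B=2 C=0 D=0 ZF=1 PC=1
Step 6: PC=1 exec 'MOV B, 2'. After: A=10 B=2 C=0 D=0 ZF=1 PC=2
Step 7: PC=2 exec 'SUB C, D'. After: A=10 B=2 C=0 D=0 ZF=1 PC=3
State after step 7 equals state after step 3: the program is in a cycle of length 4 and will never halt.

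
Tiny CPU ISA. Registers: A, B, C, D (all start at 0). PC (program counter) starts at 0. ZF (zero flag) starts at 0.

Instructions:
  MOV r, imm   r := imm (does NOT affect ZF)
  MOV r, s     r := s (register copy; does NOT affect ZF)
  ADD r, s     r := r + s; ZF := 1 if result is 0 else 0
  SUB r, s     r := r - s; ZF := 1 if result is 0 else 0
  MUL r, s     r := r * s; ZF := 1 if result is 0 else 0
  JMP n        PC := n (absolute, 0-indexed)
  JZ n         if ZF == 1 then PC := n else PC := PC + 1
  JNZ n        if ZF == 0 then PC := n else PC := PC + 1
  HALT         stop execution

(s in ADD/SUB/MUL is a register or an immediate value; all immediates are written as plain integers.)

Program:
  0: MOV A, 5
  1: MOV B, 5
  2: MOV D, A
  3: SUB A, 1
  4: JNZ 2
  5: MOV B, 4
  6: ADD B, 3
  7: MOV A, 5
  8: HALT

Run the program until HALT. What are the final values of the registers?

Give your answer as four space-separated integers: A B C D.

Step 1: PC=0 exec 'MOV A, 5'. After: A=5 B=0 C=0 D=0 ZF=0 PC=1
Step 2: PC=1 exec 'MOV B, 5'. After: A=5 B=5 C=0 D=0 ZF=0 PC=2
Step 3: PC=2 exec 'MOV D, A'. After: A=5 B=5 C=0 D=5 ZF=0 PC=3
Step 4: PC=3 exec 'SUB A, 1'. After: A=4 B=5 C=0 D=5 ZF=0 PC=4
Step 5: PC=4 exec 'JNZ 2'. After: A=4 B=5 C=0 D=5 ZF=0 PC=2
Step 6: PC=2 exec 'MOV D, A'. After: A=4 B=5 C=0 D=4 ZF=0 PC=3
Step 7: PC=3 exec 'SUB A, 1'. After: A=3 B=5 C=0 D=4 ZF=0 PC=4
Step 8: PC=4 exec 'JNZ 2'. After: A=3 B=5 C=0 D=4 ZF=0 PC=2
Step 9: PC=2 exec 'MOV D, A'. After: A=3 B=5 C=0 D=3 ZF=0 PC=3
Step 10: PC=3 exec 'SUB A, 1'. After: A=2 B=5 C=0 D=3 ZF=0 PC=4
Step 11: PC=4 exec 'JNZ 2'. After: A=2 B=5 C=0 D=3 ZF=0 PC=2
Step 12: PC=2 exec 'MOV D, A'. After: A=2 B=5 C=0 D=2 ZF=0 PC=3
Step 13: PC=3 exec 'SUB A, 1'. After: A=1 B=5 C=0 D=2 ZF=0 PC=4
Step 14: PC=4 exec 'JNZ 2'. After: A=1 B=5 C=0 D=2 ZF=0 PC=2
Step 15: PC=2 exec 'MOV D, A'. After: A=1 B=5 C=0 D=1 ZF=0 PC=3
Step 16: PC=3 exec 'SUB A, 1'. After: A=0 B=5 C=0 D=1 ZF=1 PC=4
Step 17: PC=4 exec 'JNZ 2'. After: A=0 B=5 C=0 D=1 ZF=1 PC=5
Step 18: PC=5 exec 'MOV B, 4'. After: A=0 B=4 C=0 D=1 ZF=1 PC=6
Step 19: PC=6 exec 'ADD B, 3'. After: A=0 B=7 C=0 D=1 ZF=0 PC=7
Step 20: PC=7 exec 'MOV A, 5'. After: A=5 B=7 C=0 D=1 ZF=0 PC=8
Step 21: PC=8 exec 'HALT'. After: A=5 B=7 C=0 D=1 ZF=0 PC=8 HALTED

Answer: 5 7 0 1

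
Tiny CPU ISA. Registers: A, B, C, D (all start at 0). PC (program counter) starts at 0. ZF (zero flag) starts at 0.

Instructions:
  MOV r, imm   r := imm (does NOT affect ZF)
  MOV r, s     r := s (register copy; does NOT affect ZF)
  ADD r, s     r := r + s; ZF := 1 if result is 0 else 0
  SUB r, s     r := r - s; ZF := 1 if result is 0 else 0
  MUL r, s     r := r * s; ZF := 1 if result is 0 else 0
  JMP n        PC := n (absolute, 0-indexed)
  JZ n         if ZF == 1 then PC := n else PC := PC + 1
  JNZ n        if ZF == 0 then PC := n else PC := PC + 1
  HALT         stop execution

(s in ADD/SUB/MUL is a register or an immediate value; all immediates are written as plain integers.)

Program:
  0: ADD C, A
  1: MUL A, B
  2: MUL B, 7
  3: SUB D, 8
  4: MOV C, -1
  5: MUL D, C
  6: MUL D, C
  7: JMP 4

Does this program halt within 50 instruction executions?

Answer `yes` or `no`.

Answer: no

Derivation:
Step 1: PC=0 exec 'ADD C, A'. After: A=0 B=0 C=0 D=0 ZF=1 PC=1
Step 2: PC=1 exec 'MUL A, B'. After: A=0 B=0 C=0 D=0 ZF=1 PC=2
Step 3: PC=2 exec 'MUL B, 7'. After: A=0 B=0 C=0 D=0 ZF=1 PC=3
Step 4: PC=3 exec 'SUB D, 8'. After: A=0 B=0 C=0 D=-8 ZF=0 PC=4
Step 5: PC=4 exec 'MOV C, -1'. After: A=0 B=0 C=-1 D=-8 ZF=0 PC=5
Step 6: PC=5 exec 'MUL D, C'. After: A=0 B=0 C=-1 D=8 ZF=0 PC=6
Step 7: PC=6 exec 'MUL D, C'. After: A=0 B=0 C=-1 D=-8 ZF=0 PC=7
Step 8: PC=7 exec 'JMP 4'. After: A=0 B=0 C=-1 D=-8 ZF=0 PC=4
Step 9: PC=4 exec 'MOV C, -1'. After: A=0 B=0 C=-1 D=-8 ZF=0 PC=5
State after step 9 equals state after step 5: the program is in a cycle of length 4 and will never halt.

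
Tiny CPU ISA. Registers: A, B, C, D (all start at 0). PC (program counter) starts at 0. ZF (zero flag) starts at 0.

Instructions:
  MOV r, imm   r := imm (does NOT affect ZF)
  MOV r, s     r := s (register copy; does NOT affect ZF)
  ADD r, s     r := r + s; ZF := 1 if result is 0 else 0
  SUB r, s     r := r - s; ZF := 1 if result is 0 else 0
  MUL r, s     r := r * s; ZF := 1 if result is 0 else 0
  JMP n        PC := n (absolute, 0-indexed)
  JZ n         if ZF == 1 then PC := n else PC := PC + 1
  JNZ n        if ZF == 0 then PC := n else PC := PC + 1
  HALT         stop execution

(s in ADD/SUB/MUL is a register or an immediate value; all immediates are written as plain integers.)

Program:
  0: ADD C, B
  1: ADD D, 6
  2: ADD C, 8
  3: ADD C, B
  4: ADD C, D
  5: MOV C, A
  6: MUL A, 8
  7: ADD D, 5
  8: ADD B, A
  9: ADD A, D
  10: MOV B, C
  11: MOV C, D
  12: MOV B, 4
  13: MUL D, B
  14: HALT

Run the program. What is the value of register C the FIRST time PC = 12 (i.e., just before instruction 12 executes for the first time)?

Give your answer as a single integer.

Step 1: PC=0 exec 'ADD C, B'. After: A=0 B=0 C=0 D=0 ZF=1 PC=1
Step 2: PC=1 exec 'ADD D, 6'. After: A=0 B=0 C=0 D=6 ZF=0 PC=2
Step 3: PC=2 exec 'ADD C, 8'. After: A=0 B=0 C=8 D=6 ZF=0 PC=3
Step 4: PC=3 exec 'ADD C, B'. After: A=0 B=0 C=8 D=6 ZF=0 PC=4
Step 5: PC=4 exec 'ADD C, D'. After: A=0 B=0 C=14 D=6 ZF=0 PC=5
Step 6: PC=5 exec 'MOV C, A'. After: A=0 B=0 C=0 D=6 ZF=0 PC=6
Step 7: PC=6 exec 'MUL A, 8'. After: A=0 B=0 C=0 D=6 ZF=1 PC=7
Step 8: PC=7 exec 'ADD D, 5'. After: A=0 B=0 C=0 D=11 ZF=0 PC=8
Step 9: PC=8 exec 'ADD B, A'. After: A=0 B=0 C=0 D=11 ZF=1 PC=9
Step 10: PC=9 exec 'ADD A, D'. After: A=11 B=0 C=0 D=11 ZF=0 PC=10
Step 11: PC=10 exec 'MOV B, C'. After: A=11 B=0 C=0 D=11 ZF=0 PC=11
Step 12: PC=11 exec 'MOV C, D'. After: A=11 B=0 C=11 D=11 ZF=0 PC=12
First time PC=12: C=11

11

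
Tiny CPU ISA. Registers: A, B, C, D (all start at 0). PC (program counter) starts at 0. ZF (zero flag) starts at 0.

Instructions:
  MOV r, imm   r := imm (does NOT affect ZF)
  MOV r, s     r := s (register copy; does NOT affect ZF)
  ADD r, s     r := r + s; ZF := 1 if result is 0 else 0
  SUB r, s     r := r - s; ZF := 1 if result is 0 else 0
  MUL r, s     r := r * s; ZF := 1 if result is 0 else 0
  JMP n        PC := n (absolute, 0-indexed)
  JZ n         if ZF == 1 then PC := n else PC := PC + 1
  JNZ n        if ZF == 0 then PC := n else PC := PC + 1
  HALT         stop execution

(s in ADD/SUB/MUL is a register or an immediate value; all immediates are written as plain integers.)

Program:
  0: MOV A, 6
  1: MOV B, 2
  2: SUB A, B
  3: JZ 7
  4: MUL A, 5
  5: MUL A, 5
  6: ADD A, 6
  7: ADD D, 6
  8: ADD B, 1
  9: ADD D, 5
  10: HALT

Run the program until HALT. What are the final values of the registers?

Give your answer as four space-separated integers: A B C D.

Answer: 106 3 0 11

Derivation:
Step 1: PC=0 exec 'MOV A, 6'. After: A=6 B=0 C=0 D=0 ZF=0 PC=1
Step 2: PC=1 exec 'MOV B, 2'. After: A=6 B=2 C=0 D=0 ZF=0 PC=2
Step 3: PC=2 exec 'SUB A, B'. After: A=4 B=2 C=0 D=0 ZF=0 PC=3
Step 4: PC=3 exec 'JZ 7'. After: A=4 B=2 C=0 D=0 ZF=0 PC=4
Step 5: PC=4 exec 'MUL A, 5'. After: A=20 B=2 C=0 D=0 ZF=0 PC=5
Step 6: PC=5 exec 'MUL A, 5'. After: A=100 B=2 C=0 D=0 ZF=0 PC=6
Step 7: PC=6 exec 'ADD A, 6'. After: A=106 B=2 C=0 D=0 ZF=0 PC=7
Step 8: PC=7 exec 'ADD D, 6'. After: A=106 B=2 C=0 D=6 ZF=0 PC=8
Step 9: PC=8 exec 'ADD B, 1'. After: A=106 B=3 C=0 D=6 ZF=0 PC=9
Step 10: PC=9 exec 'ADD D, 5'. After: A=106 B=3 C=0 D=11 ZF=0 PC=10
Step 11: PC=10 exec 'HALT'. After: A=106 B=3 C=0 D=11 ZF=0 PC=10 HALTED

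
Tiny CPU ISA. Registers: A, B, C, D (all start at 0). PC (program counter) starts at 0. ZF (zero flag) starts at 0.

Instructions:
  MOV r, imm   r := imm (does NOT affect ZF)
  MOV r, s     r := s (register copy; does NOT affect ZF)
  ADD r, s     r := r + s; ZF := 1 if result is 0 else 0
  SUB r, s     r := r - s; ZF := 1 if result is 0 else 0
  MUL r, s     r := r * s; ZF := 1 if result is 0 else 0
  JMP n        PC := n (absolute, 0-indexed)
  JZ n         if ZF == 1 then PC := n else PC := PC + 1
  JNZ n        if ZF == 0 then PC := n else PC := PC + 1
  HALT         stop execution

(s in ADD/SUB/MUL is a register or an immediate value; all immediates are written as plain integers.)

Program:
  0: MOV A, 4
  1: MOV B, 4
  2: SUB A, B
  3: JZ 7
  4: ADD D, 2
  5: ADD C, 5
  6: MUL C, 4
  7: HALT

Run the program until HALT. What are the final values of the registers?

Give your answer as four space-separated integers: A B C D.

Step 1: PC=0 exec 'MOV A, 4'. After: A=4 B=0 C=0 D=0 ZF=0 PC=1
Step 2: PC=1 exec 'MOV B, 4'. After: A=4 B=4 C=0 D=0 ZF=0 PC=2
Step 3: PC=2 exec 'SUB A, B'. After: A=0 B=4 C=0 D=0 ZF=1 PC=3
Step 4: PC=3 exec 'JZ 7'. After: A=0 B=4 C=0 D=0 ZF=1 PC=7
Step 5: PC=7 exec 'HALT'. After: A=0 B=4 C=0 D=0 ZF=1 PC=7 HALTED

Answer: 0 4 0 0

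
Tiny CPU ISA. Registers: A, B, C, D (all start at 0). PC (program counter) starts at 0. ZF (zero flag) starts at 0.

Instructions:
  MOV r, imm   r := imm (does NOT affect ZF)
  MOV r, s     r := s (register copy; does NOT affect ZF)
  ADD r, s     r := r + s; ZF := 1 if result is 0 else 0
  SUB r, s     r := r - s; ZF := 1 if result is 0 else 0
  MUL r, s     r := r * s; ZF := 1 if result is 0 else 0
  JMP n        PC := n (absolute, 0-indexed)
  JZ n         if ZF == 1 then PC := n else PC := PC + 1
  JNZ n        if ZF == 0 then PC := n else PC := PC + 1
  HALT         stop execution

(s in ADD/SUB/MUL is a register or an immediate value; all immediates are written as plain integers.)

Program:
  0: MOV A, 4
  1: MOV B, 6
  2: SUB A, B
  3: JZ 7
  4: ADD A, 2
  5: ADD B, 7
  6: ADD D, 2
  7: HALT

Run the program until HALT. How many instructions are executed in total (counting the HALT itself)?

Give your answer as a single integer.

Answer: 8

Derivation:
Step 1: PC=0 exec 'MOV A, 4'. After: A=4 B=0 C=0 D=0 ZF=0 PC=1
Step 2: PC=1 exec 'MOV B, 6'. After: A=4 B=6 C=0 D=0 ZF=0 PC=2
Step 3: PC=2 exec 'SUB A, B'. After: A=-2 B=6 C=0 D=0 ZF=0 PC=3
Step 4: PC=3 exec 'JZ 7'. After: A=-2 B=6 C=0 D=0 ZF=0 PC=4
Step 5: PC=4 exec 'ADD A, 2'. After: A=0 B=6 C=0 D=0 ZF=1 PC=5
Step 6: PC=5 exec 'ADD B, 7'. After: A=0 B=13 C=0 D=0 ZF=0 PC=6
Step 7: PC=6 exec 'ADD D, 2'. After: A=0 B=13 C=0 D=2 ZF=0 PC=7
Step 8: PC=7 exec 'HALT'. After: A=0 B=13 C=0 D=2 ZF=0 PC=7 HALTED
Total instructions executed: 8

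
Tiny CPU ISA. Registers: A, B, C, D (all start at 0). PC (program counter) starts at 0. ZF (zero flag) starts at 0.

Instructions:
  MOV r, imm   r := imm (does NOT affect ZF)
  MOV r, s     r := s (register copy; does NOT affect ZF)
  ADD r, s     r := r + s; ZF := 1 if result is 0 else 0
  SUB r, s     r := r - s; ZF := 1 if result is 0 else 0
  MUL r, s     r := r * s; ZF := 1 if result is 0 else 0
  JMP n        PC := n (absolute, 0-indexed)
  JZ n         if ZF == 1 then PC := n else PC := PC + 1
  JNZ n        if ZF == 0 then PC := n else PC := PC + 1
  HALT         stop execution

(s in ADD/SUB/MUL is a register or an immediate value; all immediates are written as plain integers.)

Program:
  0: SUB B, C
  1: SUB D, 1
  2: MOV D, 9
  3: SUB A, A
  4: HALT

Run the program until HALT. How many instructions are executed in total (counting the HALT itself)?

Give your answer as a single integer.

Step 1: PC=0 exec 'SUB B, C'. After: A=0 B=0 C=0 D=0 ZF=1 PC=1
Step 2: PC=1 exec 'SUB D, 1'. After: A=0 B=0 C=0 D=-1 ZF=0 PC=2
Step 3: PC=2 exec 'MOV D, 9'. After: A=0 B=0 C=0 D=9 ZF=0 PC=3
Step 4: PC=3 exec 'SUB A, A'. After: A=0 B=0 C=0 D=9 ZF=1 PC=4
Step 5: PC=4 exec 'HALT'. After: A=0 B=0 C=0 D=9 ZF=1 PC=4 HALTED
Total instructions executed: 5

Answer: 5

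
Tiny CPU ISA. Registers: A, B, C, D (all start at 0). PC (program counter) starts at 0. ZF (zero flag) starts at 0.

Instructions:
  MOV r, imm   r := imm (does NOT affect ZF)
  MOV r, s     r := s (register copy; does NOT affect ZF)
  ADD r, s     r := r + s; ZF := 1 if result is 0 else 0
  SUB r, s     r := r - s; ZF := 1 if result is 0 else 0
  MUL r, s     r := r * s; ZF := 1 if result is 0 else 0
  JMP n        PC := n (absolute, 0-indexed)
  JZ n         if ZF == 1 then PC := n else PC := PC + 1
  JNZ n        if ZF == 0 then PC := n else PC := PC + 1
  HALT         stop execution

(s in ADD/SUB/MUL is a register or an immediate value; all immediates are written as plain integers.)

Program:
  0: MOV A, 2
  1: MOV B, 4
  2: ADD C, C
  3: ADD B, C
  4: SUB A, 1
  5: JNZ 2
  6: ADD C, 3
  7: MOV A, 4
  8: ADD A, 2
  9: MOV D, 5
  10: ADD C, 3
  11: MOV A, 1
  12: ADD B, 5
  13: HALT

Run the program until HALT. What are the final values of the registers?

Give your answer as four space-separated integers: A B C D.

Step 1: PC=0 exec 'MOV A, 2'. After: A=2 B=0 C=0 D=0 ZF=0 PC=1
Step 2: PC=1 exec 'MOV B, 4'. After: A=2 B=4 C=0 D=0 ZF=0 PC=2
Step 3: PC=2 exec 'ADD C, C'. After: A=2 B=4 C=0 D=0 ZF=1 PC=3
Step 4: PC=3 exec 'ADD B, C'. After: A=2 B=4 C=0 D=0 ZF=0 PC=4
Step 5: PC=4 exec 'SUB A, 1'. After: A=1 B=4 C=0 D=0 ZF=0 PC=5
Step 6: PC=5 exec 'JNZ 2'. After: A=1 B=4 C=0 D=0 ZF=0 PC=2
Step 7: PC=2 exec 'ADD C, C'. After: A=1 B=4 C=0 D=0 ZF=1 PC=3
Step 8: PC=3 exec 'ADD B, C'. After: A=1 B=4 C=0 D=0 ZF=0 PC=4
Step 9: PC=4 exec 'SUB A, 1'. After: A=0 B=4 C=0 D=0 ZF=1 PC=5
Step 10: PC=5 exec 'JNZ 2'. After: A=0 B=4 C=0 D=0 ZF=1 PC=6
Step 11: PC=6 exec 'ADD C, 3'. After: A=0 B=4 C=3 D=0 ZF=0 PC=7
Step 12: PC=7 exec 'MOV A, 4'. After: A=4 B=4 C=3 D=0 ZF=0 PC=8
Step 13: PC=8 exec 'ADD A, 2'. After: A=6 B=4 C=3 D=0 ZF=0 PC=9
Step 14: PC=9 exec 'MOV D, 5'. After: A=6 B=4 C=3 D=5 ZF=0 PC=10
Step 15: PC=10 exec 'ADD C, 3'. After: A=6 B=4 C=6 D=5 ZF=0 PC=11
Step 16: PC=11 exec 'MOV A, 1'. After: A=1 B=4 C=6 D=5 ZF=0 PC=12
Step 17: PC=12 exec 'ADD B, 5'. After: A=1 B=9 C=6 D=5 ZF=0 PC=13
Step 18: PC=13 exec 'HALT'. After: A=1 B=9 C=6 D=5 ZF=0 PC=13 HALTED

Answer: 1 9 6 5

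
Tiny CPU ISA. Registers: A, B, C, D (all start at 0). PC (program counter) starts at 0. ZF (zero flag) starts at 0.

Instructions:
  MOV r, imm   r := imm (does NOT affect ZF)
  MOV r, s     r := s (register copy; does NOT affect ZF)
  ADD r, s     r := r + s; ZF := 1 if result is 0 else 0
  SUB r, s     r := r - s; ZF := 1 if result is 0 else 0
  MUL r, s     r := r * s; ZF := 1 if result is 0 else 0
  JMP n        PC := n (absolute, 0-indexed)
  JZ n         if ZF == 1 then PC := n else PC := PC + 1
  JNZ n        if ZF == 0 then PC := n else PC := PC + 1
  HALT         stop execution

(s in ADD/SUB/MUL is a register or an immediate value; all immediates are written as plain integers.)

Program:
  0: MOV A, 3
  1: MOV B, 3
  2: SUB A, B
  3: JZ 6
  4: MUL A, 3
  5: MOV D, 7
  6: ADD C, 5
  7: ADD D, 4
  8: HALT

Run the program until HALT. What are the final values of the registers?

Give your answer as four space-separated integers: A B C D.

Answer: 0 3 5 4

Derivation:
Step 1: PC=0 exec 'MOV A, 3'. After: A=3 B=0 C=0 D=0 ZF=0 PC=1
Step 2: PC=1 exec 'MOV B, 3'. After: A=3 B=3 C=0 D=0 ZF=0 PC=2
Step 3: PC=2 exec 'SUB A, B'. After: A=0 B=3 C=0 D=0 ZF=1 PC=3
Step 4: PC=3 exec 'JZ 6'. After: A=0 B=3 C=0 D=0 ZF=1 PC=6
Step 5: PC=6 exec 'ADD C, 5'. After: A=0 B=3 C=5 D=0 ZF=0 PC=7
Step 6: PC=7 exec 'ADD D, 4'. After: A=0 B=3 C=5 D=4 ZF=0 PC=8
Step 7: PC=8 exec 'HALT'. After: A=0 B=3 C=5 D=4 ZF=0 PC=8 HALTED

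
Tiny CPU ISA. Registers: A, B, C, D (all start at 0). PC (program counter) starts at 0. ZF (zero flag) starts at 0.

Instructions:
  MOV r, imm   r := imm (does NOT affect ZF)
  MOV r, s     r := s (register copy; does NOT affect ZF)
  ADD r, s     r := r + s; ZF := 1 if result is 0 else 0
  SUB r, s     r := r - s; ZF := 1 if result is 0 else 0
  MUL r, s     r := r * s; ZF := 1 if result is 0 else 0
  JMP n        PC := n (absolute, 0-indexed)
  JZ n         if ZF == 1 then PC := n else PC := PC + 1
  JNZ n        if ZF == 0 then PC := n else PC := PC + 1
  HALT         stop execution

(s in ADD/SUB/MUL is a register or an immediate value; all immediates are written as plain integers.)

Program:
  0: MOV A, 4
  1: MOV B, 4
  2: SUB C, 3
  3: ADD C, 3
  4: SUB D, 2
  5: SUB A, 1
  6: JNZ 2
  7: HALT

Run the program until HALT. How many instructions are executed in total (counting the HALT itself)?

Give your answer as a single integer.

Step 1: PC=0 exec 'MOV A, 4'. After: A=4 B=0 C=0 D=0 ZF=0 PC=1
Step 2: PC=1 exec 'MOV B, 4'. After: A=4 B=4 C=0 D=0 ZF=0 PC=2
Step 3: PC=2 exec 'SUB C, 3'. After: A=4 B=4 C=-3 D=0 ZF=0 PC=3
Step 4: PC=3 exec 'ADD C, 3'. After: A=4 B=4 C=0 D=0 ZF=1 PC=4
Step 5: PC=4 exec 'SUB D, 2'. After: A=4 B=4 C=0 D=-2 ZF=0 PC=5
Step 6: PC=5 exec 'SUB A, 1'. After: A=3 B=4 C=0 D=-2 ZF=0 PC=6
Step 7: PC=6 exec 'JNZ 2'. After: A=3 B=4 C=0 D=-2 ZF=0 PC=2
Step 8: PC=2 exec 'SUB C, 3'. After: A=3 B=4 C=-3 D=-2 ZF=0 PC=3
Step 9: PC=3 exec 'ADD C, 3'. After: A=3 B=4 C=0 D=-2 ZF=1 PC=4
Step 10: PC=4 exec 'SUB D, 2'. After: A=3 B=4 C=0 D=-4 ZF=0 PC=5
Step 11: PC=5 exec 'SUB A, 1'. After: A=2 B=4 C=0 D=-4 ZF=0 PC=6
Step 12: PC=6 exec 'JNZ 2'. After: A=2 B=4 C=0 D=-4 ZF=0 PC=2
Step 13: PC=2 exec 'SUB C, 3'. After: A=2 B=4 C=-3 D=-4 ZF=0 PC=3
Step 14: PC=3 exec 'ADD C, 3'. After: A=2 B=4 C=0 D=-4 ZF=1 PC=4
Step 15: PC=4 exec 'SUB D, 2'. After: A=2 B=4 C=0 D=-6 ZF=0 PC=5
Step 16: PC=5 exec 'SUB A, 1'. After: A=1 B=4 C=0 D=-6 ZF=0 PC=6
Step 17: PC=6 exec 'JNZ 2'. After: A=1 B=4 C=0 D=-6 ZF=0 PC=2
Step 18: PC=2 exec 'SUB C, 3'. After: A=1 B=4 C=-3 D=-6 ZF=0 PC=3
Step 19: PC=3 exec 'ADD C, 3'. After: A=1 B=4 C=0 D=-6 ZF=1 PC=4
Step 20: PC=4 exec 'SUB D, 2'. After: A=1 B=4 C=0 D=-8 ZF=0 PC=5
Step 21: PC=5 exec 'SUB A, 1'. After: A=0 B=4 C=0 D=-8 ZF=1 PC=6
Step 22: PC=6 exec 'JNZ 2'. After: A=0 B=4 C=0 D=-8 ZF=1 PC=7
Step 23: PC=7 exec 'HALT'. After: A=0 B=4 C=0 D=-8 ZF=1 PC=7 HALTED
Total instructions executed: 23

Answer: 23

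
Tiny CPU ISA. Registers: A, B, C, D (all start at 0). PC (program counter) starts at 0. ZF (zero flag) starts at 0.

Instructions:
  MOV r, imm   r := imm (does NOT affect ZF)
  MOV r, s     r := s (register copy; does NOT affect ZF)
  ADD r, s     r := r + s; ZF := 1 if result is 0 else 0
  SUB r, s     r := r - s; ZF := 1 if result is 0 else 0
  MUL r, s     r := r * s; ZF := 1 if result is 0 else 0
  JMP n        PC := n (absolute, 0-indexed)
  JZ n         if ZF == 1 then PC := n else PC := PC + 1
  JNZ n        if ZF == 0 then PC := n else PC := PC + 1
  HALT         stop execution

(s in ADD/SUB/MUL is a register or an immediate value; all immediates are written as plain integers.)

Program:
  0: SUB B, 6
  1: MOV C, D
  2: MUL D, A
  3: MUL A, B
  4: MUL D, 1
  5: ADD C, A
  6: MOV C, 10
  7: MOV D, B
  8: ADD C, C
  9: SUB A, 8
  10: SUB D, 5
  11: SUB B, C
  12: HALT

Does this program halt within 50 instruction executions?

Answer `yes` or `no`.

Step 1: PC=0 exec 'SUB B, 6'. After: A=0 B=-6 C=0 D=0 ZF=0 PC=1
Step 2: PC=1 exec 'MOV C, D'. After: A=0 B=-6 C=0 D=0 ZF=0 PC=2
Step 3: PC=2 exec 'MUL D, A'. After: A=0 B=-6 C=0 D=0 ZF=1 PC=3
Step 4: PC=3 exec 'MUL A, B'. After: A=0 B=-6 C=0 D=0 ZF=1 PC=4
Step 5: PC=4 exec 'MUL D, 1'. After: A=0 B=-6 C=0 D=0 ZF=1 PC=5
Step 6: PC=5 exec 'ADD C, A'. After: A=0 B=-6 C=0 D=0 ZF=1 PC=6
Step 7: PC=6 exec 'MOV C, 10'. After: A=0 B=-6 C=10 D=0 ZF=1 PC=7
Step 8: PC=7 exec 'MOV D, B'. After: A=0 B=-6 C=10 D=-6 ZF=1 PC=8
Step 9: PC=8 exec 'ADD C, C'. After: A=0 B=-6 C=20 D=-6 ZF=0 PC=9
Step 10: PC=9 exec 'SUB A, 8'. After: A=-8 B=-6 C=20 D=-6 ZF=0 PC=10
Step 11: PC=10 exec 'SUB D, 5'. After: A=-8 B=-6 C=20 D=-11 ZF=0 PC=11
Step 12: PC=11 exec 'SUB B, C'. After: A=-8 B=-26 C=20 D=-11 ZF=0 PC=12
Step 13: PC=12 exec 'HALT'. After: A=-8 B=-26 C=20 D=-11 ZF=0 PC=12 HALTED

Answer: yes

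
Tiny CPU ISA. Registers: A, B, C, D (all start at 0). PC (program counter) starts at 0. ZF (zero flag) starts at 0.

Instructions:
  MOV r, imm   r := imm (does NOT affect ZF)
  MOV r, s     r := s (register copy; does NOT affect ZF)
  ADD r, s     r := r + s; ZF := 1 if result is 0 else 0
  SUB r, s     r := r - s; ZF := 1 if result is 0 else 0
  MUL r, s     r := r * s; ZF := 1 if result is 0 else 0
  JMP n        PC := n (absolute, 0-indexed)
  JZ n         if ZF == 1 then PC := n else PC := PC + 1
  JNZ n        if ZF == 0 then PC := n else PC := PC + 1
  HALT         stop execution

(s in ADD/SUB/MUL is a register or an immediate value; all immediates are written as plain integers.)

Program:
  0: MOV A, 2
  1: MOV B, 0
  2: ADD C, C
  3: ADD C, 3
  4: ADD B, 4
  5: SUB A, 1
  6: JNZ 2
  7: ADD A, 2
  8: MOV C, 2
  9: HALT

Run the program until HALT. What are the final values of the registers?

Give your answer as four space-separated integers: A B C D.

Answer: 2 8 2 0

Derivation:
Step 1: PC=0 exec 'MOV A, 2'. After: A=2 B=0 C=0 D=0 ZF=0 PC=1
Step 2: PC=1 exec 'MOV B, 0'. After: A=2 B=0 C=0 D=0 ZF=0 PC=2
Step 3: PC=2 exec 'ADD C, C'. After: A=2 B=0 C=0 D=0 ZF=1 PC=3
Step 4: PC=3 exec 'ADD C, 3'. After: A=2 B=0 C=3 D=0 ZF=0 PC=4
Step 5: PC=4 exec 'ADD B, 4'. After: A=2 B=4 C=3 D=0 ZF=0 PC=5
Step 6: PC=5 exec 'SUB A, 1'. After: A=1 B=4 C=3 D=0 ZF=0 PC=6
Step 7: PC=6 exec 'JNZ 2'. After: A=1 B=4 C=3 D=0 ZF=0 PC=2
Step 8: PC=2 exec 'ADD C, C'. After: A=1 B=4 C=6 D=0 ZF=0 PC=3
Step 9: PC=3 exec 'ADD C, 3'. After: A=1 B=4 C=9 D=0 ZF=0 PC=4
Step 10: PC=4 exec 'ADD B, 4'. After: A=1 B=8 C=9 D=0 ZF=0 PC=5
Step 11: PC=5 exec 'SUB A, 1'. After: A=0 B=8 C=9 D=0 ZF=1 PC=6
Step 12: PC=6 exec 'JNZ 2'. After: A=0 B=8 C=9 D=0 ZF=1 PC=7
Step 13: PC=7 exec 'ADD A, 2'. After: A=2 B=8 C=9 D=0 ZF=0 PC=8
Step 14: PC=8 exec 'MOV C, 2'. After: A=2 B=8 C=2 D=0 ZF=0 PC=9
Step 15: PC=9 exec 'HALT'. After: A=2 B=8 C=2 D=0 ZF=0 PC=9 HALTED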